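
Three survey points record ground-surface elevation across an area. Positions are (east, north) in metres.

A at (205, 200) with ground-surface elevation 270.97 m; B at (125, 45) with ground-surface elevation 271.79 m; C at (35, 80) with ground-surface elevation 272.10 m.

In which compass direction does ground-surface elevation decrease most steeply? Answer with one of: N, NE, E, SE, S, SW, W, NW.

With z = a·x + b·y + c and A as origin, the differences give:
  (-80)·a + (-155)·b = +0.82
  (-170)·a + (-120)·b = +1.13
Eliminate b (×(-120) and ×(-155), subtract): -16750·a = 76.750 → a = ∂z/∂x = -0.004582
Back-substitute: b = ∂z/∂y = -0.002925.
Steepest decrease is along −∇f = (+0.004582 E, +0.002925 N) → northeast.

NE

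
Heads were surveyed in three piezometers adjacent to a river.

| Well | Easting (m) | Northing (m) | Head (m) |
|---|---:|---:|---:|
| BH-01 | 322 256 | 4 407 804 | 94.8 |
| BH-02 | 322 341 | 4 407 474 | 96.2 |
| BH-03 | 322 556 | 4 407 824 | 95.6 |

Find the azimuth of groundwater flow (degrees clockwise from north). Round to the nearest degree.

320°

With h = a·x + b·y + c and BH-01 as origin, the differences give:
  85·a + (-330)·b = +1.4
  300·a + 20·b = +0.8
Eliminate b (×20 and ×(-330), subtract): 100700·a = 292.00 → a = ∂h/∂x = +0.002900
Back-substitute: b = ∂h/∂y = -0.003496.
Flow direction (−∇h) has components (-0.002900 E, +0.003496 N).
Azimuth = atan2(E, N) = atan2(-0.002900, +0.003496) = 320.3° ≈ 320°.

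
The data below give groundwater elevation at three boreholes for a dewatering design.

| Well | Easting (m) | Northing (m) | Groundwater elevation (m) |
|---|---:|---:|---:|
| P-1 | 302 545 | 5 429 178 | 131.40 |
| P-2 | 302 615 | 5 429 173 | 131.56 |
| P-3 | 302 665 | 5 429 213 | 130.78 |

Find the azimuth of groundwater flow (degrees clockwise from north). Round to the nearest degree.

358°

With h = a·x + b·y + c and P-1 as origin, the differences give:
  70·a + (-5)·b = +0.16
  120·a + 35·b = -0.62
Eliminate b (×35 and ×(-5), subtract): 3050·a = 2.500 → a = ∂h/∂x = +0.0008197
Back-substitute: b = ∂h/∂y = -0.02052.
Flow direction (−∇h) has components (-0.0008197 E, +0.02052 N).
Azimuth = atan2(E, N) = atan2(-0.0008197, +0.02052) = 357.7° ≈ 358°.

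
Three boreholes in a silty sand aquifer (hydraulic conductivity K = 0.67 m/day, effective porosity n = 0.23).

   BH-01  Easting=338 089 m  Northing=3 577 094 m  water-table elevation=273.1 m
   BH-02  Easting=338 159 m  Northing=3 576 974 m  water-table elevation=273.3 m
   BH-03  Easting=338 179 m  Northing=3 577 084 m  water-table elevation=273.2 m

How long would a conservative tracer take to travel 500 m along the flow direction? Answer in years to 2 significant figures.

320 years

Differences from BH-01: to BH-02 (Δx, Δy, Δh) = (70, -120, +0.2); to BH-03 = (90, -10, +0.1).
Solve a·Δx + b·Δy = Δh: det = 70·(-10) − 90·(-120) = 10100.
∂h/∂x = [(+0.2)·(-10) − (+0.1)·(-120)] / 10100 = +0.0009901
∂h/∂y = [70·(+0.1) − 90·(+0.2)] / 10100 = -0.001089
|∇h| = √(0.0009901² + -0.001089²) = 0.001472
Seepage velocity v = K·i/n = 0.67 × 0.001472 / 0.23 = 0.004288 m/day.
t = 500 / 0.004288 = 1.166e+05 days = 319 years.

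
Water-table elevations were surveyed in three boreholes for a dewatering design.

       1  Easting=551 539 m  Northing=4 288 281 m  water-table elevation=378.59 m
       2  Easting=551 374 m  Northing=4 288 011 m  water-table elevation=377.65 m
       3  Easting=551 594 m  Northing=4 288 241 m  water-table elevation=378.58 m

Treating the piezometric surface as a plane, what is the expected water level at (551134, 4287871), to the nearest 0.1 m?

Three-point gradient (reference 1): Δ to 2 = (-165, -270, -0.94), Δ to 3 = (55, -40, -0.01).
∂h/∂x = +0.001627, ∂h/∂y = +0.002487 (det = 21450).
h(551134, 4287871) = 378.59 + (+0.001627)·(-405) + (+0.002487)·(-410) = 378.59 -0.659 -1.020 = 376.911 m.

376.9 m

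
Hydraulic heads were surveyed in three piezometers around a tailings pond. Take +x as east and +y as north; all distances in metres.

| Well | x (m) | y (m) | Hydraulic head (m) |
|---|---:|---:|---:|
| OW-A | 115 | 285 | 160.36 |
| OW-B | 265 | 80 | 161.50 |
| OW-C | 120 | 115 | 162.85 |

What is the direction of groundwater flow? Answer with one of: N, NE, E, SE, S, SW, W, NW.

NE

With h = a·x + b·y + c and OW-A as origin, the differences give:
  150·a + (-205)·b = +1.14
  5·a + (-170)·b = +2.49
Eliminate b (×(-170) and ×(-205), subtract): -24475·a = 316.650 → a = ∂h/∂x = -0.01294
Back-substitute: b = ∂h/∂y = -0.01503.
Flow = −∇h = (+0.01294 east, +0.01503 north), which points northeast.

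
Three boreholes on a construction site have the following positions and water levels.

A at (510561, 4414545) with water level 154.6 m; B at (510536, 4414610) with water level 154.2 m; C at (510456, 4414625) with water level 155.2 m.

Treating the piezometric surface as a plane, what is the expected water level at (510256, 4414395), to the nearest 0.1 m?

160.9 m

With h = a·x + b·y + c and A as origin, the differences give:
  (-25)·a + 65·b = -0.4
  (-105)·a + 80·b = +0.6
Eliminate b (×80 and ×65, subtract): 4825·a = -71.00 → a = ∂h/∂x = -0.01472
Back-substitute: b = ∂h/∂y = -0.01181.
h(510256, 4414395) = 154.6 + (-0.01472)·(-305) + (-0.01181)·(-150) = 154.6 +4.488 +1.772 = 160.860 m.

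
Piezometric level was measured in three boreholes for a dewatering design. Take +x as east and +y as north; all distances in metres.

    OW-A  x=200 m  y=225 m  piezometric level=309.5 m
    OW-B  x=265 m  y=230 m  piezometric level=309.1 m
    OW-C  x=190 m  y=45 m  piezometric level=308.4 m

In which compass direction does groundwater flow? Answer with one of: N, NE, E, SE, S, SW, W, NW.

Taking OW-A as reference: OW-B−OW-A = (65, 5, -0.4); OW-C−OW-A = (-10, -180, -1.1).
Solve a·Δx + b·Δy = Δh: det = 65·(-180) − (-10)·5 = -11650.
∂h/∂x = [(-0.4)·(-180) − (-1.1)·5] / -11650 = -0.006652
∂h/∂y = [65·(-1.1) − (-10)·(-0.4)] / -11650 = +0.006481
Flow = −∇h = (+0.006652 east, -0.006481 north), which points southeast.

SE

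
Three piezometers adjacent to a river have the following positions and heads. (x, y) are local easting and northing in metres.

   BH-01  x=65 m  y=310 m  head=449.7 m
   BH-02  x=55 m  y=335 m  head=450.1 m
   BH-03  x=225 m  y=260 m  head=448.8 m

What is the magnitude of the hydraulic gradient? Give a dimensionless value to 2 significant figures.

0.016

Differences from BH-01: to BH-02 (Δx, Δy, Δh) = (-10, 25, +0.4); to BH-03 = (160, -50, -0.9).
Solve a·Δx + b·Δy = Δh: det = (-10)·(-50) − 160·25 = -3500.
∂h/∂x = [(+0.4)·(-50) − (-0.9)·25] / -3500 = -0.0007143
∂h/∂y = [(-10)·(-0.9) − 160·(+0.4)] / -3500 = +0.01571
|∇h| = √(-0.0007143² + 0.01571²) = 0.01573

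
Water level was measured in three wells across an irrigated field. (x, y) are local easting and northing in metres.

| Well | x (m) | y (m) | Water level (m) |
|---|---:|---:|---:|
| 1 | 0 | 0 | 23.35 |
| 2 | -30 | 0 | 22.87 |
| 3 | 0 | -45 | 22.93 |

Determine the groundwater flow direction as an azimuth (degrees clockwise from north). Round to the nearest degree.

∂h/∂x = (22.87 − 23.35) / (-30 − 0) = +0.01600
∂h/∂y = (22.93 − 23.35) / (-45 − 0) = +0.009333
Flow direction (−∇h) has components (-0.01600 E, -0.009333 N).
Azimuth = atan2(E, N) = atan2(-0.01600, -0.009333) = 239.7° ≈ 240°.

240°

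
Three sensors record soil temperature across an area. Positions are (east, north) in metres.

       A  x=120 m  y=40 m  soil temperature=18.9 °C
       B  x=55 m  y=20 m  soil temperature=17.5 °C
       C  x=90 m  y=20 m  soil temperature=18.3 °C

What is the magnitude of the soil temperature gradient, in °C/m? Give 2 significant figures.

0.023 °C/m

Taking A as reference: B−A = (-65, -20, -1.4); C−A = (-30, -20, -0.6).
Solve a·Δx + b·Δy = ΔT: det = (-65)·(-20) − (-30)·(-20) = 700.
∂T/∂x = [(-1.4)·(-20) − (-0.6)·(-20)] / 700 = +0.02286
∂T/∂y = [(-65)·(-0.6) − (-30)·(-1.4)] / 700 = -0.004286
|∇f| = √(0.02286² + -0.004286²) = 0.02326 °C/m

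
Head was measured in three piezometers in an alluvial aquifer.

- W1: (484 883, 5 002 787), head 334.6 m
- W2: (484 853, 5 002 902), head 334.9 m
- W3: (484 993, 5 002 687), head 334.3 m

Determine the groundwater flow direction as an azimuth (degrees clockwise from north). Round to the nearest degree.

169°

Three-point gradient (reference W1): Δ to W2 = (-30, 115, +0.3), Δ to W3 = (110, -100, -0.3).
∂h/∂x = -0.0004663, ∂h/∂y = +0.002487 (det = -9650).
Flow direction (−∇h) has components (+0.0004663 E, -0.002487 N).
Azimuth = atan2(E, N) = atan2(+0.0004663, -0.002487) = 169.4° ≈ 169°.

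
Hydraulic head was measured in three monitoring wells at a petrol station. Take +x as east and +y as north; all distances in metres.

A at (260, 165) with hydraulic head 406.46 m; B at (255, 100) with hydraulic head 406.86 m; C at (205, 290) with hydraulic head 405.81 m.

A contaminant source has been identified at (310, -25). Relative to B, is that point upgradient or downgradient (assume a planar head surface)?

upgradient

Taking A as reference: B−A = (-5, -65, +0.40); C−A = (-55, 125, -0.65).
Solve a·Δx + b·Δy = Δh: det = (-5)·125 − (-55)·(-65) = -4200.
∂h/∂x = [(+0.40)·125 − (-0.65)·(-65)] / -4200 = -0.001845
∂h/∂y = [(-5)·(-0.65) − (-55)·(+0.40)] / -4200 = -0.006012
Head at (310, -25) = 406.46 + (-0.001845)·(50) + (-0.006012)·(-190) = 407.51 m.
That is higher than the 406.86 m at B, so the point is upgradient.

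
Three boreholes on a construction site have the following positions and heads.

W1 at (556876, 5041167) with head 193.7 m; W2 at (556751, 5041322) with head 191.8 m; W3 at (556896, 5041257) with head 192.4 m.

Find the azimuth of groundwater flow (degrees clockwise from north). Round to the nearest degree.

Differences from W1: to W2 (Δx, Δy, Δh) = (-125, 155, -1.9); to W3 = (20, 90, -1.3).
Determinant of the coordinate differences = (-125)·90 − 20·155 = -14350.
∂h/∂x = [(-1.9)·90 − (-1.3)·155] / -14350 = -0.002125
∂h/∂y = [(-125)·(-1.3) − 20·(-1.9)] / -14350 = -0.01397
Flow direction (−∇h) has components (+0.002125 E, +0.01397 N).
Azimuth = atan2(E, N) = atan2(+0.002125, +0.01397) = 8.6° ≈ 009°.

009°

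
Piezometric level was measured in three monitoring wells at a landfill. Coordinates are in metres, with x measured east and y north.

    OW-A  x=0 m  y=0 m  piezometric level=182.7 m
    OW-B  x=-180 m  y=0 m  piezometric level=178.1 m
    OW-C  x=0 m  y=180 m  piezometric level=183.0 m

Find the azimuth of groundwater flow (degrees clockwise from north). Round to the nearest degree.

266°

∂h/∂x = (178.1 − 182.7) / (-180 − 0) = +0.02556
∂h/∂y = (183.0 − 182.7) / (180 − 0) = +0.001667
Flow direction (−∇h) has components (-0.02556 E, -0.001667 N).
Azimuth = atan2(E, N) = atan2(-0.02556, -0.001667) = 266.3° ≈ 266°.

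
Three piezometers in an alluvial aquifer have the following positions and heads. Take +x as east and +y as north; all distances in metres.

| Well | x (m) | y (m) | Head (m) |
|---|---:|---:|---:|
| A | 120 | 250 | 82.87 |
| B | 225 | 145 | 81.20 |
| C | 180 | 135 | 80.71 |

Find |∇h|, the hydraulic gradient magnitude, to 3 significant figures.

With h = a·x + b·y + c and A as origin, the differences give:
  105·a + (-105)·b = -1.67
  60·a + (-115)·b = -2.16
Eliminate b (×(-115) and ×(-105), subtract): -5775·a = -34.750 → a = ∂h/∂x = +0.006017
Back-substitute: b = ∂h/∂y = +0.02192.
|∇h| = √(0.006017² + 0.02192²) = 0.02273

0.0227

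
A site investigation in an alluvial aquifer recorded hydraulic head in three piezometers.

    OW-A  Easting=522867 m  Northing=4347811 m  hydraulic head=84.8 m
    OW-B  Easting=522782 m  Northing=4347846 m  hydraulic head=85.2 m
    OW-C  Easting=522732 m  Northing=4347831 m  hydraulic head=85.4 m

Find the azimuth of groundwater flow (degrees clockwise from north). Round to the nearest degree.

Differences from OW-A: to OW-B (Δx, Δy, Δh) = (-85, 35, +0.4); to OW-C = (-135, 20, +0.6).
Determinant of the coordinate differences = (-85)·20 − (-135)·35 = 3025.
∂h/∂x = [(+0.4)·20 − (+0.6)·35] / 3025 = -0.004298
∂h/∂y = [(-85)·(+0.6) − (-135)·(+0.4)] / 3025 = +0.0009917
Flow direction (−∇h) has components (+0.004298 E, -0.0009917 N).
Azimuth = atan2(E, N) = atan2(+0.004298, -0.0009917) = 103.0° ≈ 103°.

103°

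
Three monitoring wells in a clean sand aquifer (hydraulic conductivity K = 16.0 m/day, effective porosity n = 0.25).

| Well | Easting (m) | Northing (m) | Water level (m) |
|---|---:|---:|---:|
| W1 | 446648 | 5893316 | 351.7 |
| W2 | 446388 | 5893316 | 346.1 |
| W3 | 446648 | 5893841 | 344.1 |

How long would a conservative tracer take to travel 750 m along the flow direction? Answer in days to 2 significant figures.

∂h/∂x = (346.1 − 351.7) / (446388 − 446648) = +0.02154
∂h/∂y = (344.1 − 351.7) / (5893841 − 5893316) = -0.01448
|∇h| = √(0.02154² + -0.01448²) = 0.02595
Seepage velocity v = K·i/n = 16.0 × 0.02595 / 0.25 = 1.661 m/day.
t = 750 / 1.661 = 451.5 days.

450 days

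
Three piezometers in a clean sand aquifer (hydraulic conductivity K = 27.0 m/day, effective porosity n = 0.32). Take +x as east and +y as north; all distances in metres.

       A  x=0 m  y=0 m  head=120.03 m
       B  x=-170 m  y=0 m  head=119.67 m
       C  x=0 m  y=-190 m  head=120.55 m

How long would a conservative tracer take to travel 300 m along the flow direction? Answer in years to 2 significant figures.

∂h/∂x = (119.67 − 120.03) / (-170 − 0) = +0.002118
∂h/∂y = (120.55 − 120.03) / (-190 − 0) = -0.002737
|∇h| = √(0.002118² + -0.002737²) = 0.003461
Seepage velocity v = K·i/n = 27.0 × 0.003461 / 0.32 = 0.292 m/day.
t = 300 / 0.292 = 1027 days = 2.81 years.

2.8 years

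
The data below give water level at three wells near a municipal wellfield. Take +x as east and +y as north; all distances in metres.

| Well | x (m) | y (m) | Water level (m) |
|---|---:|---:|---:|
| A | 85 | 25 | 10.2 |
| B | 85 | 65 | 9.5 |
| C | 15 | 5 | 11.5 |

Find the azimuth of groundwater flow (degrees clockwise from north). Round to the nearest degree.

038°

Taking A as reference: B−A = (0, 40, -0.7); C−A = (-70, -20, +1.3).
Solve a·Δx + b·Δy = Δh: det = 0·(-20) − (-70)·40 = 2800.
∂h/∂x = [(-0.7)·(-20) − (+1.3)·40] / 2800 = -0.01357
∂h/∂y = [0·(+1.3) − (-70)·(-0.7)] / 2800 = -0.01750
Flow direction (−∇h) has components (+0.01357 E, +0.01750 N).
Azimuth = atan2(E, N) = atan2(+0.01357, +0.01750) = 37.8° ≈ 038°.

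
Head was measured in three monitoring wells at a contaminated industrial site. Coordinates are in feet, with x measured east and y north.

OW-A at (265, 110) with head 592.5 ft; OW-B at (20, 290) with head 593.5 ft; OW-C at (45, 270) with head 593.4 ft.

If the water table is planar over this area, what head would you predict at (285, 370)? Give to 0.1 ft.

With h = a·x + b·y + c and OW-A as origin, the differences give:
  (-245)·a + 180·b = +1.0
  (-220)·a + 160·b = +0.9
Eliminate b (×160 and ×180, subtract): 400·a = -2.00 → a = ∂h/∂x = -0.005000
Back-substitute: b = ∂h/∂y = -0.001250.
h(285, 370) = 592.5 + (-0.005000)·(20) + (-0.001250)·(260) = 592.5 -0.100 -0.325 = 592.075 ft.

592.1 ft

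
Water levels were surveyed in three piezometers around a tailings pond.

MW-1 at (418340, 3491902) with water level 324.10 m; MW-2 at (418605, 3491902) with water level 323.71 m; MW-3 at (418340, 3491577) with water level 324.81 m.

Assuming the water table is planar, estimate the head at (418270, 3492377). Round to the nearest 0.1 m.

323.2 m

∂h/∂x = (323.71 − 324.10) / (418605 − 418340) = -0.001472
∂h/∂y = (324.81 − 324.10) / (3491577 − 3491902) = -0.002185
h(418270, 3492377) = 324.10 + (-0.001472)·(-70) + (-0.002185)·(475) = 324.10 +0.103 -1.038 = 323.165 m.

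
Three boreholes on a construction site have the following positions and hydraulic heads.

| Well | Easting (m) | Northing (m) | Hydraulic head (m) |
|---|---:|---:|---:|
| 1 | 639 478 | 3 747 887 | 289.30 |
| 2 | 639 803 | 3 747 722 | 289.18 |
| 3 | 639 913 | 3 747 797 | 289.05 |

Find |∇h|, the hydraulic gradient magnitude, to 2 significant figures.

0.00099

Taking 1 as reference: 2−1 = (325, -165, -0.12); 3−1 = (435, -90, -0.25).
Determinant of the coordinate differences = 325·(-90) − 435·(-165) = 42525.
∂h/∂x = [(-0.12)·(-90) − (-0.25)·(-165)] / 42525 = -0.0007160
∂h/∂y = [325·(-0.25) − 435·(-0.12)] / 42525 = -0.0006831
|∇h| = √(-0.0007160² + -0.0006831²) = 0.0009896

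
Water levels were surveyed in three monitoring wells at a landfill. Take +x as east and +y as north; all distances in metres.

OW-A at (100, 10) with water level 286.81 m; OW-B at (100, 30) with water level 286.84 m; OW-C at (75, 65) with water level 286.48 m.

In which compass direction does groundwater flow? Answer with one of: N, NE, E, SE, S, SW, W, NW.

Three-point gradient (reference OW-A): Δ to OW-B = (0, 20, +0.03), Δ to OW-C = (-25, 55, -0.33).
∂h/∂x = +0.01650, ∂h/∂y = +0.001500 (det = 500).
Flow = −∇h = (-0.01650 east, -0.001500 north), which points west.

W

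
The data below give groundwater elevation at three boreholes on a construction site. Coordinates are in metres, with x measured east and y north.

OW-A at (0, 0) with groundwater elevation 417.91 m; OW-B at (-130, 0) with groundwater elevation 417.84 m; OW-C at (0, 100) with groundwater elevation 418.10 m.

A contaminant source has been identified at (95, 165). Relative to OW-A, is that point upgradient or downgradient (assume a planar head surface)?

∂h/∂x = (417.84 − 417.91) / (-130 − 0) = +0.0005385
∂h/∂y = (418.10 − 417.91) / (100 − 0) = +0.001900
Head at (95, 165) = 417.91 + (+0.0005385)·(95) + (+0.001900)·(165) = 418.27 m.
That is higher than the 417.91 m at OW-A, so the point is upgradient.

upgradient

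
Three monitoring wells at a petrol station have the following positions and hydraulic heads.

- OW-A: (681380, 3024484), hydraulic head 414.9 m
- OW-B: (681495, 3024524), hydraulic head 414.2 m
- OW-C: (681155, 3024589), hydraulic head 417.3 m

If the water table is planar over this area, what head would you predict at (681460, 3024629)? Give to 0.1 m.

415.1 m

Taking OW-A as reference: OW-B−OW-A = (115, 40, -0.7); OW-C−OW-A = (-225, 105, +2.4).
Determinant of the coordinate differences = 115·105 − (-225)·40 = 21075.
∂h/∂x = [(-0.7)·105 − (+2.4)·40] / 21075 = -0.008043
∂h/∂y = [115·(+2.4) − (-225)·(-0.7)] / 21075 = +0.005623
h(681460, 3024629) = 414.9 + (-0.008043)·(80) + (+0.005623)·(145) = 414.9 -0.643 +0.815 = 415.072 m.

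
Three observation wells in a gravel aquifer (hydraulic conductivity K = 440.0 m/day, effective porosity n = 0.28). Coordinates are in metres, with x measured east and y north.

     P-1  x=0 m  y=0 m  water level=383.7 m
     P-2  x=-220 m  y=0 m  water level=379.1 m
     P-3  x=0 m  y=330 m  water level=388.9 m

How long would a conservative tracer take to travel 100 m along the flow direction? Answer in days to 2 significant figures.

∂h/∂x = (379.1 − 383.7) / (-220 − 0) = +0.02091
∂h/∂y = (388.9 − 383.7) / (330 − 0) = +0.01576
|∇h| = √(0.02091² + 0.01576²) = 0.02618
Seepage velocity v = K·i/n = 440.0 × 0.02618 / 0.28 = 41.14 m/day.
t = 100 / 41.14 = 2.431 days.

2.4 days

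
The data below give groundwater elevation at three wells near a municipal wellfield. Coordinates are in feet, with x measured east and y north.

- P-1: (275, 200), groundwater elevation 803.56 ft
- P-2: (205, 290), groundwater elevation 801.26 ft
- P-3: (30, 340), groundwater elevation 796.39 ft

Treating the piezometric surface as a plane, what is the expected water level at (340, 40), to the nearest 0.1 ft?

806.1 ft

Three-point gradient (reference P-1): Δ to P-2 = (-70, 90, -2.30), Δ to P-3 = (-245, 140, -7.17).
∂h/∂x = +0.02639, ∂h/∂y = -0.005029 (det = 12250).
h(340, 40) = 803.56 + (+0.02639)·(65) + (-0.005029)·(-160) = 803.56 +1.715 +0.805 = 806.080 ft.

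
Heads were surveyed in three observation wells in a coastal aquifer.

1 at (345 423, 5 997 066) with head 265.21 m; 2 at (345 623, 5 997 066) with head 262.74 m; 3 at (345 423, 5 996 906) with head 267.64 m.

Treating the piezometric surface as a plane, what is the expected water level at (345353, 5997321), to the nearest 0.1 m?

262.2 m

∂h/∂x = (262.74 − 265.21) / (345623 − 345423) = -0.01235
∂h/∂y = (267.64 − 265.21) / (5996906 − 5997066) = -0.01519
h(345353, 5997321) = 265.21 + (-0.01235)·(-70) + (-0.01519)·(255) = 265.21 +0.864 -3.873 = 262.202 m.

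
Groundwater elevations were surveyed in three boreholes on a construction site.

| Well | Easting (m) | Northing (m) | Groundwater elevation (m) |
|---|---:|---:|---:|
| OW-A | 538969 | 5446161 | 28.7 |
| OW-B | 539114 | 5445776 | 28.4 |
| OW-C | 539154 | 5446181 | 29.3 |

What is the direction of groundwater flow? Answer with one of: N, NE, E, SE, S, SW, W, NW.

SW

Taking OW-A as reference: OW-B−OW-A = (145, -385, -0.3); OW-C−OW-A = (185, 20, +0.6).
Solve a·Δx + b·Δy = Δh: det = 145·20 − 185·(-385) = 74125.
∂h/∂x = [(-0.3)·20 − (+0.6)·(-385)] / 74125 = +0.003035
∂h/∂y = [145·(+0.6) − 185·(-0.3)] / 74125 = +0.001922
Flow = −∇h = (-0.003035 east, -0.001922 north), which points southwest.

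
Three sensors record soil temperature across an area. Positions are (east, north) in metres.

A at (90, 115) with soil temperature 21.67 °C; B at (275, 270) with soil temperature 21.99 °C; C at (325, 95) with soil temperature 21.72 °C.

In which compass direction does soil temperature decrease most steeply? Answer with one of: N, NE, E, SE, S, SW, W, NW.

With T = a·x + b·y + c and A as origin, the differences give:
  185·a + 155·b = +0.32
  235·a + (-20)·b = +0.05
Eliminate b (×(-20) and ×155, subtract): -40125·a = -14.150 → a = ∂T/∂x = +0.0003526
Back-substitute: b = ∂T/∂y = +0.001644.
Steepest decrease is along −∇f = (-0.0003526 E, -0.001644 N) → south.

S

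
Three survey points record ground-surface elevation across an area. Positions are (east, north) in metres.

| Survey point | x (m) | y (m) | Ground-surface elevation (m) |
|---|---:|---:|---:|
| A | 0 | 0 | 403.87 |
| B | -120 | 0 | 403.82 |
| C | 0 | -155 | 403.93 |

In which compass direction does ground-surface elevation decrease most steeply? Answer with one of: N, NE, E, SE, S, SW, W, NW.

NW

∂z/∂x = (403.82 − 403.87) / (-120 − 0) = +0.0004167
∂z/∂y = (403.93 − 403.87) / (-155 − 0) = -0.0003871
Steepest decrease is along −∇f = (-0.0004167 E, +0.0003871 N) → northwest.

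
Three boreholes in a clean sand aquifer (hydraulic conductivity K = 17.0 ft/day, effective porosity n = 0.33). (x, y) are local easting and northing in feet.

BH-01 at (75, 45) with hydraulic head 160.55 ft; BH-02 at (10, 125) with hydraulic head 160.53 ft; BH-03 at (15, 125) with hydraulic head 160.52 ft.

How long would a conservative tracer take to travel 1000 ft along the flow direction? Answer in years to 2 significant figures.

19 years

Taking BH-01 as reference: BH-02−BH-01 = (-65, 80, -0.02); BH-03−BH-01 = (-60, 80, -0.03).
Solve a·Δx + b·Δy = Δh: det = (-65)·80 − (-60)·80 = -400.
∂h/∂x = [(-0.02)·80 − (-0.03)·80] / -400 = -0.002000
∂h/∂y = [(-65)·(-0.03) − (-60)·(-0.02)] / -400 = -0.001875
|∇h| = √(-0.002000² + -0.001875²) = 0.002741
Seepage velocity v = K·i/n = 17.0 × 0.002741 / 0.33 = 0.1412 ft/day.
t = 1000 / 0.1412 = 7082 days = 19.4 years.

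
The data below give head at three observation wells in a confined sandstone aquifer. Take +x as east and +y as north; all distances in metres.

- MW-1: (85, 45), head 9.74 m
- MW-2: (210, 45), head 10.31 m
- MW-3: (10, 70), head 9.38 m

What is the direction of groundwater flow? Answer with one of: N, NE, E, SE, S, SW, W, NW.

W

Differences from MW-1: to MW-2 (Δx, Δy, Δh) = (125, 0, +0.57); to MW-3 = (-75, 25, -0.36).
Solve a·Δx + b·Δy = Δh: det = 125·25 − (-75)·0 = 3125.
∂h/∂x = [(+0.57)·25 − (-0.36)·0] / 3125 = +0.004560
∂h/∂y = [125·(-0.36) − (-75)·(+0.57)] / 3125 = -0.0007200
Flow = −∇h = (-0.004560 east, +0.0007200 north), which points west.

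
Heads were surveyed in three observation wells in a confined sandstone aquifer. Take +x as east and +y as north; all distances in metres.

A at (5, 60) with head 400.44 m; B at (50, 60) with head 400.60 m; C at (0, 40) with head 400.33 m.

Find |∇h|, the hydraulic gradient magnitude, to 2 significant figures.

0.0058

With h = a·x + b·y + c and A as origin, the differences give:
  45·a + 0·b = +0.16
  (-5)·a + (-20)·b = -0.11
Eliminate b (×(-20) and ×0, subtract): -900·a = -3.200 → a = ∂h/∂x = +0.003556
Back-substitute: b = ∂h/∂y = +0.004611.
|∇h| = √(0.003556² + 0.004611²) = 0.005823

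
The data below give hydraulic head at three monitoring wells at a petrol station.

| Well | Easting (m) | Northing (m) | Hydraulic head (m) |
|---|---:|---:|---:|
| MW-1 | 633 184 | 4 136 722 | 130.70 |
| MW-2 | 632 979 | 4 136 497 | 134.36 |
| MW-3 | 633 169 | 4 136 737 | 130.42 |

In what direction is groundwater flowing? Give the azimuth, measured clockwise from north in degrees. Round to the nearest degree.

356°

With h = a·x + b·y + c and MW-1 as origin, the differences give:
  (-205)·a + (-225)·b = +3.66
  (-15)·a + 15·b = -0.28
Eliminate b (×15 and ×(-225), subtract): -6450·a = -8.100 → a = ∂h/∂x = +0.001256
Back-substitute: b = ∂h/∂y = -0.01741.
Flow direction (−∇h) has components (-0.001256 E, +0.01741 N).
Azimuth = atan2(E, N) = atan2(-0.001256, +0.01741) = 355.9° ≈ 356°.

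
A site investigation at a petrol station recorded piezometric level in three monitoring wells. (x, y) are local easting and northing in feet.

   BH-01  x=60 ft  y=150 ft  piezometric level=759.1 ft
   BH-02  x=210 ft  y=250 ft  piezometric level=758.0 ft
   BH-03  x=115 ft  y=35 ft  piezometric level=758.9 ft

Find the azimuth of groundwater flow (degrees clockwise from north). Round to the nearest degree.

Three-point gradient (reference BH-01): Δ to BH-02 = (150, 100, -1.1), Δ to BH-03 = (55, -115, -0.2).
∂h/∂x = -0.006440, ∂h/∂y = -0.001341 (det = -22750).
Flow direction (−∇h) has components (+0.006440 E, +0.001341 N).
Azimuth = atan2(E, N) = atan2(+0.006440, +0.001341) = 78.2° ≈ 078°.

078°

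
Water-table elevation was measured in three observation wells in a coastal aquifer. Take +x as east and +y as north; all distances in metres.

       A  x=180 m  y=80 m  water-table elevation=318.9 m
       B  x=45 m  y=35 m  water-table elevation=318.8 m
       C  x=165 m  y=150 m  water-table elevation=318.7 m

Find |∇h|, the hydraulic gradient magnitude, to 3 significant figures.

Differences from A: to B (Δx, Δy, Δh) = (-135, -45, -0.1); to C = (-15, 70, -0.2).
Solve a·Δx + b·Δy = Δh: det = (-135)·70 − (-15)·(-45) = -10125.
∂h/∂x = [(-0.1)·70 − (-0.2)·(-45)] / -10125 = +0.001580
∂h/∂y = [(-135)·(-0.2) − (-15)·(-0.1)] / -10125 = -0.002519
|∇h| = √(0.001580² + -0.002519²) = 0.002974

0.00297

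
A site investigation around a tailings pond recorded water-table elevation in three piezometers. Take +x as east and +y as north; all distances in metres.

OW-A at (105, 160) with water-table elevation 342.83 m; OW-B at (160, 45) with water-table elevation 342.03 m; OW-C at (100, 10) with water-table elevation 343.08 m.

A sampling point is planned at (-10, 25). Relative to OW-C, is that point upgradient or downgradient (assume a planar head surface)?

Taking OW-A as reference: OW-B−OW-A = (55, -115, -0.80); OW-C−OW-A = (-5, -150, +0.25).
Determinant of the coordinate differences = 55·(-150) − (-5)·(-115) = -8825.
∂h/∂x = [(-0.80)·(-150) − (+0.25)·(-115)] / -8825 = -0.01686
∂h/∂y = [55·(+0.25) − (-5)·(-0.80)] / -8825 = -0.001105
Head at (-10, 25) = 342.83 + (-0.01686)·(-115) + (-0.001105)·(-135) = 344.92 m.
That is higher than the 343.08 m at OW-C, so the point is upgradient.

upgradient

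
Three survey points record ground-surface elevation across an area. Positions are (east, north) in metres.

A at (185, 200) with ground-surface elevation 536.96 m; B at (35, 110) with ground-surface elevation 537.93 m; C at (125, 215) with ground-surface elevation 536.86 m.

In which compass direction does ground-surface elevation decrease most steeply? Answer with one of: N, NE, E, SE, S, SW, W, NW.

N

Taking A as reference: B−A = (-150, -90, +0.97); C−A = (-60, 15, -0.10).
Solve a·Δx + b·Δy = Δz: det = (-150)·15 − (-60)·(-90) = -7650.
∂z/∂x = [(+0.97)·15 − (-0.10)·(-90)] / -7650 = -0.0007255
∂z/∂y = [(-150)·(-0.10) − (-60)·(+0.97)] / -7650 = -0.009569
Steepest decrease is along −∇f = (+0.0007255 E, +0.009569 N) → north.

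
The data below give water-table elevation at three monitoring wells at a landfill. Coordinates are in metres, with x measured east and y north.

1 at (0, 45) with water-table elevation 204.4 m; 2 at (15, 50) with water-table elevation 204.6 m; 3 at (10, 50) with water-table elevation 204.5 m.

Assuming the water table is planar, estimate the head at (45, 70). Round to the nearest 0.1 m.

Three-point gradient (reference 1): Δ to 2 = (15, 5, +0.2), Δ to 3 = (10, 5, +0.1).
∂h/∂x = +0.02000, ∂h/∂y = -0.02000 (det = 25).
h(45, 70) = 204.4 + (+0.02000)·(45) + (-0.02000)·(25) = 204.4 +0.900 -0.500 = 204.800 m.

204.8 m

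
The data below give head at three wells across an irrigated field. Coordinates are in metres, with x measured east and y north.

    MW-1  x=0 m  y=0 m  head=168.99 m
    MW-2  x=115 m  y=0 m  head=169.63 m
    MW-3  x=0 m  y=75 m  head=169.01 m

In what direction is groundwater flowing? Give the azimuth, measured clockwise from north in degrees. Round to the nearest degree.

∂h/∂x = (169.63 − 168.99) / (115 − 0) = +0.005565
∂h/∂y = (169.01 − 168.99) / (75 − 0) = +0.0002667
Flow direction (−∇h) has components (-0.005565 E, -0.0002667 N).
Azimuth = atan2(E, N) = atan2(-0.005565, -0.0002667) = 267.3° ≈ 267°.

267°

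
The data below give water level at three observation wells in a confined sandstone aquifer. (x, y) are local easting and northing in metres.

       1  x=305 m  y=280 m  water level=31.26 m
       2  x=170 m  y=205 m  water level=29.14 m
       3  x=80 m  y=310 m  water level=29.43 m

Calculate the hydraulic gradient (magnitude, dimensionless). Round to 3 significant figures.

With h = a·x + b·y + c and 1 as origin, the differences give:
  (-135)·a + (-75)·b = -2.12
  (-225)·a + 30·b = -1.83
Eliminate b (×30 and ×(-75), subtract): -20925·a = -200.850 → a = ∂h/∂x = +0.009599
Back-substitute: b = ∂h/∂y = +0.01099.
|∇h| = √(0.009599² + 0.01099²) = 0.01459

0.0146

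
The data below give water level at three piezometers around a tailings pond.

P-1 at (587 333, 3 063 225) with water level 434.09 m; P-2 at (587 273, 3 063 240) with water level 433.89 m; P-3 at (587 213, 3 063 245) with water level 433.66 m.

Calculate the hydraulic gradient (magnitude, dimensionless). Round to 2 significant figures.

0.0051

Differences from P-1: to P-2 (Δx, Δy, Δh) = (-60, 15, -0.20); to P-3 = (-120, 20, -0.43).
Determinant of the coordinate differences = (-60)·20 − (-120)·15 = 600.
∂h/∂x = [(-0.20)·20 − (-0.43)·15] / 600 = +0.004083
∂h/∂y = [(-60)·(-0.43) − (-120)·(-0.20)] / 600 = +0.003000
|∇h| = √(0.004083² + 0.003000²) = 0.005067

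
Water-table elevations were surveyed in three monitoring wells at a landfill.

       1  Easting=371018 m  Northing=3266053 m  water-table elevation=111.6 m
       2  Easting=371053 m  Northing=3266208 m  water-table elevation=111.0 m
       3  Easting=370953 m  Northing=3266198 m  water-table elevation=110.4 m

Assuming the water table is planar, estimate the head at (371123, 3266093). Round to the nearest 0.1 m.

112.1 m

With h = a·x + b·y + c and 1 as origin, the differences give:
  35·a + 155·b = -0.6
  (-65)·a + 145·b = -1.2
Eliminate b (×145 and ×155, subtract): 15150·a = 99.00 → a = ∂h/∂x = +0.006535
Back-substitute: b = ∂h/∂y = -0.005347.
h(371123, 3266093) = 111.6 + (+0.006535)·(105) + (-0.005347)·(40) = 111.6 +0.686 -0.214 = 112.072 m.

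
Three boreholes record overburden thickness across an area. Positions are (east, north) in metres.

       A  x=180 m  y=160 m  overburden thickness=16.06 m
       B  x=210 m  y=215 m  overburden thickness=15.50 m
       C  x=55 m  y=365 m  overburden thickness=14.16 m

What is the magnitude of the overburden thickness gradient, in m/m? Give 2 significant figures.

0.0098 m/m

Three-point gradient (reference A): Δ to B = (30, 55, -0.56), Δ to C = (-125, 205, -1.90).
∂d/∂x = -0.0007908, ∂d/∂y = -0.009750 (det = 13025).
|∇f| = √(-0.0007908² + -0.009750²) = 0.009782 m/m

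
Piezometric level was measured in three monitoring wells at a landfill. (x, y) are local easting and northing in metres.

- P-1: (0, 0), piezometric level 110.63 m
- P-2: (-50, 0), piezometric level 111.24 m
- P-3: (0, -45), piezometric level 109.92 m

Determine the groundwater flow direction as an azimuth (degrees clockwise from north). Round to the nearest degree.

∂h/∂x = (111.24 − 110.63) / (-50 − 0) = -0.01220
∂h/∂y = (109.92 − 110.63) / (-45 − 0) = +0.01578
Flow direction (−∇h) has components (+0.01220 E, -0.01578 N).
Azimuth = atan2(E, N) = atan2(+0.01220, -0.01578) = 142.3° ≈ 142°.

142°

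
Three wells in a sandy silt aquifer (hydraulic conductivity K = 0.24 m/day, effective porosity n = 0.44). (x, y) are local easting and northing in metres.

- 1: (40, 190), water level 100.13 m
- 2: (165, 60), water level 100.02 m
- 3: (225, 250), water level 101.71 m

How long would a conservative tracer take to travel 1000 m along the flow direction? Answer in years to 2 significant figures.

With h = a·x + b·y + c and 1 as origin, the differences give:
  125·a + (-130)·b = -0.11
  185·a + 60·b = +1.58
Eliminate b (×60 and ×(-130), subtract): 31550·a = 198.800 → a = ∂h/∂x = +0.006301
Back-substitute: b = ∂h/∂y = +0.006905.
|∇h| = √(0.006301² + 0.006905²) = 0.009348
Seepage velocity v = K·i/n = 0.24 × 0.009348 / 0.44 = 0.005099 m/day.
t = 1000 / 0.005099 = 1.961e+05 days = 537 years.

540 years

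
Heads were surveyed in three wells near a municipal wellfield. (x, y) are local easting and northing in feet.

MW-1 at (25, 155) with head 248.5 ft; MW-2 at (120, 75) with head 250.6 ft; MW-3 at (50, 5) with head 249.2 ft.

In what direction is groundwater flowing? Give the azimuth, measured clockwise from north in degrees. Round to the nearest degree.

Taking MW-1 as reference: MW-2−MW-1 = (95, -80, +2.1); MW-3−MW-1 = (25, -150, +0.7).
Solve a·Δx + b·Δy = Δh: det = 95·(-150) − 25·(-80) = -12250.
∂h/∂x = [(+2.1)·(-150) − (+0.7)·(-80)] / -12250 = +0.02114
∂h/∂y = [95·(+0.7) − 25·(+2.1)] / -12250 = -0.001143
Flow direction (−∇h) has components (-0.02114 E, +0.001143 N).
Azimuth = atan2(E, N) = atan2(-0.02114, +0.001143) = 273.1° ≈ 273°.

273°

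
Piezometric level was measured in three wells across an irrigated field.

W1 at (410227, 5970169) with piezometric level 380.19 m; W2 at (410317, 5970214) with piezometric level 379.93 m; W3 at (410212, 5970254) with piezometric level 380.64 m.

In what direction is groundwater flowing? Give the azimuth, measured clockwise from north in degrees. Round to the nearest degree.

Differences from W1: to W2 (Δx, Δy, Δh) = (90, 45, -0.26); to W3 = (-15, 85, +0.45).
Determinant of the coordinate differences = 90·85 − (-15)·45 = 8325.
∂h/∂x = [(-0.26)·85 − (+0.45)·45] / 8325 = -0.005087
∂h/∂y = [90·(+0.45) − (-15)·(-0.26)] / 8325 = +0.004396
Flow direction (−∇h) has components (+0.005087 E, -0.004396 N).
Azimuth = atan2(E, N) = atan2(+0.005087, -0.004396) = 130.8° ≈ 131°.

131°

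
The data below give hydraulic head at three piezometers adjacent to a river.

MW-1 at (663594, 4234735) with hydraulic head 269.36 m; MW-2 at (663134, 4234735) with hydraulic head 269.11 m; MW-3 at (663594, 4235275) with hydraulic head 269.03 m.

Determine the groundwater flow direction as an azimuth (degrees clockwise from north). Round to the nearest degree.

∂h/∂x = (269.11 − 269.36) / (663134 − 663594) = +0.0005435
∂h/∂y = (269.03 − 269.36) / (4235275 − 4234735) = -0.0006111
Flow direction (−∇h) has components (-0.0005435 E, +0.0006111 N).
Azimuth = atan2(E, N) = atan2(-0.0005435, +0.0006111) = 318.4° ≈ 318°.

318°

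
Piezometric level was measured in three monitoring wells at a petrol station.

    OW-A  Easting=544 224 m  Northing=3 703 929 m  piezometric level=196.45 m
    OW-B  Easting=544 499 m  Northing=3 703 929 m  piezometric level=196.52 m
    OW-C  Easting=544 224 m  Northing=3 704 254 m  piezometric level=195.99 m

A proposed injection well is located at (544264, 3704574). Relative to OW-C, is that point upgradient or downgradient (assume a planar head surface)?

downgradient

∂h/∂x = (196.52 − 196.45) / (544499 − 544224) = +0.0002545
∂h/∂y = (195.99 − 196.45) / (3704254 − 3703929) = -0.001415
Head at (544264, 3704574) = 196.45 + (+0.0002545)·(40) + (-0.001415)·(645) = 195.55 m.
That is lower than the 195.99 m at OW-C, so the point is downgradient.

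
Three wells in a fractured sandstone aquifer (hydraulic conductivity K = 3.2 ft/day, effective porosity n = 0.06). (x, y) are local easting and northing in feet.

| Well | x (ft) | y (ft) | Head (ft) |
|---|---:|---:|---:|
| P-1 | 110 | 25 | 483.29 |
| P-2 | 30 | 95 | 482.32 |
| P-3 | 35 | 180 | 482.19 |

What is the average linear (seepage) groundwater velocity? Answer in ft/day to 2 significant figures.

Differences from P-1: to P-2 (Δx, Δy, Δh) = (-80, 70, -0.97); to P-3 = (-75, 155, -1.10).
Determinant of the coordinate differences = (-80)·155 − (-75)·70 = -7150.
∂h/∂x = [(-0.97)·155 − (-1.10)·70] / -7150 = +0.01026
∂h/∂y = [(-80)·(-1.10) − (-75)·(-0.97)] / -7150 = -0.002133
|∇h| = √(0.01026² + -0.002133²) = 0.01048
Seepage velocity v = K·i/n = 3.2 × 0.01048 / 0.06 = 0.5589 ft/day.

0.56 ft/day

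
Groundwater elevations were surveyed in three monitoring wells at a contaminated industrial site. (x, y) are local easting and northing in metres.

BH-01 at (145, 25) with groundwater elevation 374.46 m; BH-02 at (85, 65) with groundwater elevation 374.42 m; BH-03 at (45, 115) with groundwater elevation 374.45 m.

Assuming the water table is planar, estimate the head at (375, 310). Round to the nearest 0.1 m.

With h = a·x + b·y + c and BH-01 as origin, the differences give:
  (-60)·a + 40·b = -0.04
  (-100)·a + 90·b = -0.01
Eliminate b (×90 and ×40, subtract): -1400·a = -3.200 → a = ∂h/∂x = +0.002286
Back-substitute: b = ∂h/∂y = +0.002429.
h(375, 310) = 374.46 + (+0.002286)·(230) + (+0.002429)·(285) = 374.46 +0.526 +0.692 = 375.678 m.

375.7 m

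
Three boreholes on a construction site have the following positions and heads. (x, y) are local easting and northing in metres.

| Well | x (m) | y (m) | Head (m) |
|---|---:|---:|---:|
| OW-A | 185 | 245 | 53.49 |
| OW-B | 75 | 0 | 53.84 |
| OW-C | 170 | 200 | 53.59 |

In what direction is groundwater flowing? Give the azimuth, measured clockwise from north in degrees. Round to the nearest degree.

Three-point gradient (reference OW-A): Δ to OW-B = (-110, -245, +0.35), Δ to OW-C = (-15, -45, +0.10).
∂h/∂x = +0.006863, ∂h/∂y = -0.004510 (det = 1275).
Flow direction (−∇h) has components (-0.006863 E, +0.004510 N).
Azimuth = atan2(E, N) = atan2(-0.006863, +0.004510) = 303.3° ≈ 303°.

303°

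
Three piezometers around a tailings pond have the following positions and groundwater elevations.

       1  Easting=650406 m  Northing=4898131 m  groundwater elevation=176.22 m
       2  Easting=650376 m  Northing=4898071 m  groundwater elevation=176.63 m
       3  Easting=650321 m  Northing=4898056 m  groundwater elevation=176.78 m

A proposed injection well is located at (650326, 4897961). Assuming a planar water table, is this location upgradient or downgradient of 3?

upgradient

With h = a·x + b·y + c and 1 as origin, the differences give:
  (-30)·a + (-60)·b = +0.41
  (-85)·a + (-75)·b = +0.56
Eliminate b (×(-75) and ×(-60), subtract): -2850·a = 2.850 → a = ∂h/∂x = -0.001000
Back-substitute: b = ∂h/∂y = -0.006333.
Head at (650326, 4897961) = 176.22 + (-0.001000)·(-80) + (-0.006333)·(-170) = 177.38 m.
That is higher than the 176.78 m at 3, so the point is upgradient.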